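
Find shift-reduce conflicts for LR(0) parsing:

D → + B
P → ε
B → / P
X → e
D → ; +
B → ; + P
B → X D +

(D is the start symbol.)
Augment with D' → D and build the canonical LR(0) collection (I0 = CLOSURE({[D' → . D]}), then GOTO on every symbol after a dot until no new states appear). It has 15 states:
  I0: { [D → . + B], [D → . ; +], [D' → . D] }  — shift
  I1: { [B → . / P], [B → . ; + P], [B → . X D +], [D → + . B], [X → . e] }  — shift
  I2: { [D → ; . +] }  — shift
  I3: { [D' → D .] }  — accept
  I4: { [D → ; + .] }  — reduce
  I5: { [B → / . P], [P → .] }  — reduce
  I6: { [B → ; . + P] }  — shift
  I7: { [D → + B .] }  — reduce
  I8: { [B → X . D +], [D → . + B], [D → . ; +] }  — shift
  I9: { [X → e .] }  — reduce
  I10: { [B → X D . +] }  — shift
  I11: { [B → X D + .] }  — reduce
  I12: { [B → ; + . P], [P → .] }  — reduce
  I13: { [B → ; + P .] }  — reduce
  I14: { [B → / P .] }  — reduce

No state contains both a complete item and a shift item.

Answer: No shift-reduce conflicts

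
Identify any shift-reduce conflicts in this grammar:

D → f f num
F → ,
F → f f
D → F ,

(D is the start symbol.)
A shift-reduce conflict occurs when an LR(0) state has both:
  - a complete (reduce) item [A → α .] (dot at the end), and
  - a shift item [B → β . c γ] (dot before a terminal).

Augment with D' → D and build the canonical LR(0) collection (I0 = CLOSURE({[D' → . D]}), then GOTO on every symbol after a dot until no new states appear). It has 8 states:
  I0: { [D → . F ,], [D → . f f num], [D' → . D], [F → . ,], [F → . f f] }  — shift
  I1: { [F → , .] }  — reduce
  I2: { [D' → D .] }  — accept
  I3: { [D → F . ,] }  — shift
  I4: { [D → f . f num], [F → f . f] }  — shift
  I5: { [D → f f . num], [F → f f .] }  — shift, reduce
  I6: { [D → f f num .] }  — reduce
  I7: { [D → F , .] }  — reduce

I5 contains reduce item [F → f f .] and shift item [D → f f . num] — shift-reduce conflict.

Answer: Yes — I5: [F → f f .] vs [D → f f . num]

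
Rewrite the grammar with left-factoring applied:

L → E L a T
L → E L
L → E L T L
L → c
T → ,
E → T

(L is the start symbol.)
L → E L L'
L' → a T
L' → ε
L' → T L
L → c
T → ,
E → T

Left-factoring transforms A → αβ₁ | αβ₂ into A → αA' and A' → β₁ | β₂
(α is the longest common prefix among the alternatives). Repeat until
no nonterminal has two alternatives with a common prefix.

Round 1: L has alternatives sharing prefix 'E L'. Introduce L': L → E L L'
  Add: L' → a T
  Add: L' → ε
  Add: L' → T L

No remaining common prefixes — done.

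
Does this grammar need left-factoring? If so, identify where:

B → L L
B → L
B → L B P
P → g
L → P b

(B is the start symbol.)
Left-factoring is needed when two productions for the same non-terminal
share a common prefix on the right-hand side.

Productions for B:
  B → L L
  B → L
  B → L B P

Found common prefix 'L' in productions for B

Answer: Yes, B has productions with common prefix 'L'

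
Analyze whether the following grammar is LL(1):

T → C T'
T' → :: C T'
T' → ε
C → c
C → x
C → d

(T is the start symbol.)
Yes, the grammar is LL(1).

Relevant sets:
  FOLLOW(T') = { $ }

For T':
  PREDICT(T' → :: C T') = { '::' }
  PREDICT(T' → ε) = { $ }
For C:
  PREDICT(C → c) = { 'c' }
  PREDICT(C → x) = { 'x' }
  PREDICT(C → d) = { 'd' }
T has a single production, so nothing to check there.

All predict sets are disjoint. The grammar IS LL(1).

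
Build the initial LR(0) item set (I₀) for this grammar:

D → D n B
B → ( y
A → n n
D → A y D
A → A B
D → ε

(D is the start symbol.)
First, augment the grammar with D' → D
I₀ = CLOSURE({ [D' → . D] }):
  [D' → . D] has the dot before D: add [D → . D n B], [D → . A y D], [D → .]
  [D → . A y D] has the dot before A: add [A → . n n], [A → . A B]
No further items can be added.

I₀ = { [A → . A B], [A → . n n], [D → . A y D], [D → . D n B], [D → .], [D' → . D] }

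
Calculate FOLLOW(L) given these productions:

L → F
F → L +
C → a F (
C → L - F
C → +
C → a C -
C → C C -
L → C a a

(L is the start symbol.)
To compute FOLLOW(L), find every occurrence of L on a right-hand side N → α L β: add FIRST(β) \ {ε}, and if β is empty or nullable also add FOLLOW(N). Iterate to a fixed point.

L is the start symbol, so $ ∈ FOLLOW(L).
In F → L +: L is followed by '+', add FIRST('+') \ {ε} = { '+' }
In C → L - F: L is followed by '-' F, add FIRST('-' F) \ {ε} = { '-' }

Taking the union: FOLLOW(L) = { $, '+', '-' }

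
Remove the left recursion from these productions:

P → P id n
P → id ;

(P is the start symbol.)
P is directly left-recursive. The standard transformation for
  A → A α₁ | ... | A α_m | β₁ | ... | β_n
is
  A  → β₁ A' | ... | β_n A'
  A' → α₁ A' | ... | α_m A' | ε

P → id ; becomes P → id ; P'
P → P id n becomes P' → id n P'
Add P' → ε

Resulting grammar:
P → id ; P'
P' → id n P'
P' → ε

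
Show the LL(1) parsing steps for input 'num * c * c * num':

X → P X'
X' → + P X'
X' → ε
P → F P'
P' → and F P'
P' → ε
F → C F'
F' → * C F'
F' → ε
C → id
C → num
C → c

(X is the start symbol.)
Stack is shown with the top on the left.

Stack           Input                Action
-------------------------------------------
X $             num * c * c * num $  output X → P X'
P X' $          num * c * c * num $  output P → F P'
F P' X' $       num * c * c * num $  output F → C F'
C F' P' X' $    num * c * c * num $  output C → num
num F' P' X' $  num * c * c * num $  match 'num'
F' P' X' $      * c * c * num $      output F' → * C F'
* C F' P' X' $  * c * c * num $      match '*'
C F' P' X' $    c * c * num $        output C → c
c F' P' X' $    c * c * num $        match 'c'
F' P' X' $      * c * num $          output F' → * C F'
* C F' P' X' $  * c * num $          match '*'
C F' P' X' $    c * num $            output C → c
c F' P' X' $    c * num $            match 'c'
F' P' X' $      * num $              output F' → * C F'
* C F' P' X' $  * num $              match '*'
C F' P' X' $    num $                output C → num
num F' P' X' $  num $                match 'num'
F' P' X' $      $                    output F' → ε
P' X' $         $                    output P' → ε
X' $            $                    output X' → ε
$               $                    accept

The string is accepted.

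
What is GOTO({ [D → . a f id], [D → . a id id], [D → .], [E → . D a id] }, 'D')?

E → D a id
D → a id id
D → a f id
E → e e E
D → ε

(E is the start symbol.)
GOTO(I, 'D') = CLOSURE({ [A → αX.β] : [A → α.Xβ] ∈ I, X = 'D' })

Items with dot before 'D', with the dot advanced:
  [E → . D a id] → [E → D . a id]
Closure adds nothing (no advanced item has the dot before a non-terminal).

GOTO = { [E → D . a id] }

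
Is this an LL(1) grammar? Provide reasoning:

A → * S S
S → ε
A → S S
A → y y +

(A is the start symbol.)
Yes, the grammar is LL(1).

Relevant sets:
  FIRST(S) = { ε }
  FOLLOW(A) = { $ }

For A:
  PREDICT(A → '*' S S) = { '*' }
  PREDICT(A → S S) = { $ }
  PREDICT(A → y y '+') = { 'y' }
S has a single production, so nothing to check there.

All predict sets are disjoint. The grammar IS LL(1).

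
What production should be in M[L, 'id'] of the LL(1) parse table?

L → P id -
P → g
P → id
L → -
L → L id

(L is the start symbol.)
To find M[L, 'id'], we find productions for L where 'id' is in the predict set (PREDICT(N → α) = (FIRST(α) \ {ε}) ∪ (FOLLOW(N) if α ⇒* ε)).

Relevant sets:
  FIRST(P) = { 'g', 'id' }
  FIRST(L) = { '-', 'g', 'id' }

L → P id -: PREDICT = { 'g', 'id' }
  'id' is in predict set, so this production goes in M[L, 'id']
L → -: PREDICT = { '-' }
L → L id: PREDICT = { '-', 'g', 'id' }
  'id' is in predict set, so this production goes in M[L, 'id']

M[L, 'id'] = L → P id -, L → L id  (a multiply-defined cell — the grammar is not LL(1))

Answer: L → P id -, L → L id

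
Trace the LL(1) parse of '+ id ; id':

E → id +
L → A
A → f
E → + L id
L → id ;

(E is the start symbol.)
LL(1) parsing maintains a stack (initially the start symbol over $) and the input. At each step: if the stack top is a terminal, match it against the current input token; if it is a non-terminal N, replace it with the RHS of M[N, lookahead] (the unique production whose predict set contains the lookahead).

Stack is shown with the top on the left.

Stack      Input        Action
------------------------------
E $        + id ; id $  output E → + L id
+ L id $   + id ; id $  match '+'
L id $     id ; id $    output L → id ;
id ; id $  id ; id $    match 'id'
; id $     ; id $       match ';'
id $       id $         match 'id'
$          $            accept

The string is accepted.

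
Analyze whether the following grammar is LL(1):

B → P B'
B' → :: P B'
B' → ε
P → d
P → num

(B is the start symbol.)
A grammar is LL(1) if for each non-terminal N with multiple productions, the predict sets of those productions are pairwise disjoint, where PREDICT(N → α) = (FIRST(α) \ {ε}) ∪ (FOLLOW(N) if α ⇒* ε).

Relevant sets:
  FOLLOW(B') = { $ }

For B':
  PREDICT(B' → :: P B') = { '::' }
  PREDICT(B' → ε) = { $ }
For P:
  PREDICT(P → d) = { 'd' }
  PREDICT(P → num) = { 'num' }
B has a single production, so nothing to check there.

All predict sets are disjoint. The grammar IS LL(1).

Answer: Yes, the grammar is LL(1).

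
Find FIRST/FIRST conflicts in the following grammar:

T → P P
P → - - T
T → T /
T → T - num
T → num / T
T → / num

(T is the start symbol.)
FIRST sets of the non-terminals at (or reachable through a nullable prefix from) the front of some alternative:
  FIRST(P) = { '-' }
  FIRST(T) = { '-', '/', 'num' }

Productions for T:
  T → P P: FIRST = { '-' }
  T → T /: FIRST = { '-', '/', 'num' }
  T → T - num: FIRST = { '-', '/', 'num' }
  T → num / T: FIRST = { 'num' }
  T → / num: FIRST = { '/' }
P has only one production, so no FIRST/FIRST conflict is possible there.

Conflict for T: T → P P and T → T /
  Overlap: { '-' }
Conflict for T: T → P P and T → T - num
  Overlap: { '-' }
Conflict for T: T → T / and T → T - num
  Overlap: { '-', '/', 'num' }
Conflict for T: T → T / and T → num / T
  Overlap: { 'num' }
Conflict for T: T → T / and T → / num
  Overlap: { '/' }
Conflict for T: T → T - num and T → num / T
  Overlap: { 'num' }
Conflict for T: T → T - num and T → / num
  Overlap: { '/' }

Answer: Yes. T → P P / T → T '/' on { '-' }; T → P P / T → T '-' num on { '-' }; T → T '/' / T → T '-' num on { '-', '/', 'num' }; T → T '/' / T → num '/' T on { 'num' }; T → T '/' / T → '/' num on { '/' }; T → T '-' num / T → num '/' T on { 'num' }; T → T '-' num / T → '/' num on { '/' }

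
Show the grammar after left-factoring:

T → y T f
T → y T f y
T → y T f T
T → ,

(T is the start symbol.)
Left-factoring transforms A → αβ₁ | αβ₂ into A → αA' and A' → β₁ | β₂
(α is the longest common prefix among the alternatives). Repeat until
no nonterminal has two alternatives with a common prefix.

Round 1: T has alternatives sharing prefix 'y T f'. Introduce T': T → y T f T'
  Add: T' → ε
  Add: T' → y
  Add: T' → T

No remaining common prefixes — done.

Resulting grammar:
T → y T f T'
T' → ε
T' → y
T' → T
T → ,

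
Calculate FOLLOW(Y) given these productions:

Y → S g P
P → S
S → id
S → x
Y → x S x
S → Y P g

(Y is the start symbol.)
To compute FOLLOW(Y), find every occurrence of Y on a right-hand side N → α Y β: add FIRST(β) \ {ε}, and if β is empty or nullable also add FOLLOW(N). Iterate to a fixed point.

Y is the start symbol, so $ ∈ FOLLOW(Y).
In S → Y P g: Y is followed by P g, add FIRST(P g) \ {ε} = { 'id', 'x' }

Taking the union: FOLLOW(Y) = { $, 'id', 'x' }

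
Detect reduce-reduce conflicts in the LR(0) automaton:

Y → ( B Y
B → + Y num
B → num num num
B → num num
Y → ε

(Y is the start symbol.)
Augment with Y' → Y and build the canonical LR(0) collection (I0 = CLOSURE({[Y' → . Y]}), then GOTO on every symbol after a dot until no new states appear). It has 11 states:
  I0: { [Y → . ( B Y], [Y → .], [Y' → . Y] }  — shift, reduce
  I1: { [B → . + Y num], [B → . num num num], [B → . num num], [Y → ( . B Y] }  — shift
  I2: { [Y' → Y .] }  — accept
  I3: { [B → + . Y num], [Y → . ( B Y], [Y → .] }  — shift, reduce
  I4: { [Y → ( B . Y], [Y → . ( B Y], [Y → .] }  — shift, reduce
  I5: { [B → num . num num], [B → num . num] }  — shift
  I6: { [B → num num . num], [B → num num .] }  — shift, reduce
  I7: { [B → num num num .] }  — reduce
  I8: { [Y → ( B Y .] }  — reduce
  I9: { [B → + Y . num] }  — shift
  I10: { [B → + Y num .] }  — reduce

No state contains more than one complete item.

Answer: No reduce-reduce conflicts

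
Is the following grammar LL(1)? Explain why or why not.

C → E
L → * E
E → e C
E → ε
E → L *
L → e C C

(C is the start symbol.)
A grammar is LL(1) if for each non-terminal N with multiple productions, the predict sets of those productions are pairwise disjoint, where PREDICT(N → α) = (FIRST(α) \ {ε}) ∪ (FOLLOW(N) if α ⇒* ε).

Relevant sets:
  FIRST(L) = { '*', 'e' }
  FOLLOW(E) = { $, '*', 'e' }

For L:
  PREDICT(L → '*' E) = { '*' }
  PREDICT(L → e C C) = { 'e' }
For E:
  PREDICT(E → e C) = { 'e' }
  PREDICT(E → ε) = { $, '*', 'e' }
  PREDICT(E → L '*') = { '*', 'e' }
C has a single production, so nothing to check there.

Conflict found: Predict set conflict for E: { 'e' }
The grammar is NOT LL(1).

Answer: No. Predict set conflict for E: { 'e' }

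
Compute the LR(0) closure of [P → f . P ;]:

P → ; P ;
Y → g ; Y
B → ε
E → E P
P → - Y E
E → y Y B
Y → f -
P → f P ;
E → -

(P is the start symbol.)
To compute CLOSURE, for each item [A → α.Bβ] where B is a non-terminal, add [B → .γ] for all productions B → γ; repeat for the newly added items until nothing changes.

Start with: [P → f . P ;]
  [P → f . P ;] has the dot before P: add [P → . ; P ;], [P → . - Y E], [P → . f P ;]
No further items can be added.

CLOSURE = { [P → . - Y E], [P → . ; P ;], [P → . f P ;], [P → f . P ;] }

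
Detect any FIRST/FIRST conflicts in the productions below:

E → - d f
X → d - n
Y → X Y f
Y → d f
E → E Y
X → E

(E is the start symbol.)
Yes. E → '-' d f / E → E Y on { '-' }; Y → X Y f / Y → d f on { 'd' }

FIRST sets of the non-terminals at (or reachable through a nullable prefix from) the front of some alternative:
  FIRST(E) = { '-' }
  FIRST(X) = { '-', 'd' }

Productions for E:
  E → - d f: FIRST = { '-' }
  E → E Y: FIRST = { '-' }
Productions for X:
  X → d - n: FIRST = { 'd' }
  X → E: FIRST = { '-' }
Productions for Y:
  Y → X Y f: FIRST = { '-', 'd' }
  Y → d f: FIRST = { 'd' }

Conflict for E: E → - d f and E → E Y
  Overlap: { '-' }
Conflict for Y: Y → X Y f and Y → d f
  Overlap: { 'd' }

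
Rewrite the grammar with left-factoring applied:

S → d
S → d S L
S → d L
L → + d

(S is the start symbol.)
Left-factoring transforms A → αβ₁ | αβ₂ into A → αA' and A' → β₁ | β₂
(α is the longest common prefix among the alternatives). Repeat until
no nonterminal has two alternatives with a common prefix.

Round 1: S has alternatives sharing prefix 'd'. Introduce S': S → d S'
  Add: S' → ε
  Add: S' → S L
  Add: S' → L

No remaining common prefixes — done.

Resulting grammar:
S → d S'
S' → ε
S' → S L
S' → L
L → + d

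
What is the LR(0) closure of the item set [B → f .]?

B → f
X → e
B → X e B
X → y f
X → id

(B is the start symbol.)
Start with: [B → f .]
The dot is at the end, so nothing is added.

CLOSURE = { [B → f .] }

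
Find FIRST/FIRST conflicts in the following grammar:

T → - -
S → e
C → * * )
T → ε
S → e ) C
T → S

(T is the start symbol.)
Yes. S → e / S → e ')' C on { 'e' }

A FIRST/FIRST conflict occurs when two productions N → α and N → β for the same non-terminal have FIRST(α) ∩ FIRST(β) ≠ ∅ (with ε ∈ FIRST of a nullable right-hand side, so two nullable alternatives also conflict).

FIRST sets of the non-terminals at (or reachable through a nullable prefix from) the front of some alternative:
  FIRST(S) = { 'e' }

Productions for T:
  T → - -: FIRST = { '-' }
  T → ε: FIRST = { ε }
  T → S: FIRST = { 'e' }
Productions for S:
  S → e: FIRST = { 'e' }
  S → e ) C: FIRST = { 'e' }
C has only one production, so no FIRST/FIRST conflict is possible there.

Conflict for S: S → e and S → e ) C
  Overlap: { 'e' }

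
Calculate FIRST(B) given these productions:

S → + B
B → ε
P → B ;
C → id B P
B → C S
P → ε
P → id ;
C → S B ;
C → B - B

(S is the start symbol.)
To compute FIRST(B), examine every production with B on the left-hand side, reading each right-hand side left to right until a non-nullable symbol is reached.

FIRST sets of the other non-terminals involved (by the same procedure, iterated to a fixed point):
  FIRST(C) = { '+', '-', 'id' }

From B → ε:
  - ε-production, so ε ∈ FIRST(B)
From B → C S:
  - C is a non-terminal: add FIRST(C) \ {ε} = { '+', '-', 'id' }
    C is not nullable, so stop

Collecting: FIRST(B) = { '+', '-', 'id', ε }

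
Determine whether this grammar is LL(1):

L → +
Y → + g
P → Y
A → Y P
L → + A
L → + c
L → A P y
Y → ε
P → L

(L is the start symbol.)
No. Predict set conflict for L: { '+' }

A grammar is LL(1) if for each non-terminal N with multiple productions, the predict sets of those productions are pairwise disjoint, where PREDICT(N → α) = (FIRST(α) \ {ε}) ∪ (FOLLOW(N) if α ⇒* ε).

Relevant sets:
  FIRST(A) = { '+', 'y', ε }
  FIRST(P) = { '+', 'y', ε }
  FIRST(Y) = { '+', ε }
  FIRST(L) = { '+', 'y' }
  FOLLOW(Y) = { $, '+', 'y' }
  FOLLOW(P) = { $, '+', 'y' }

For L:
  PREDICT(L → '+') = { '+' }
  PREDICT(L → '+' A) = { '+' }
  PREDICT(L → '+' c) = { '+' }
  PREDICT(L → A P y) = { '+', 'y' }
For Y:
  PREDICT(Y → '+' g) = { '+' }
  PREDICT(Y → ε) = { $, '+', 'y' }
For P:
  PREDICT(P → Y) = { $, '+', 'y' }
  PREDICT(P → L) = { '+', 'y' }
A has a single production, so nothing to check there.

Conflict found: Predict set conflict for L: { '+' }
The grammar is NOT LL(1).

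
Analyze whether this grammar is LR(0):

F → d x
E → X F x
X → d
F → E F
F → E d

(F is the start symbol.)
Augment with F' → F and build the canonical LR(0) collection (I0 = CLOSURE({[F' → . F]}), then GOTO on every symbol after a dot until no new states appear). It has 10 states:
  I0: { [E → . X F x], [F → . E F], [F → . E d], [F → . d x], [F' → . F], [X → . d] }  — shift
  I1: { [E → . X F x], [F → . E F], [F → . E d], [F → . d x], [F → E . F], [F → E . d], [X → . d] }  — shift
  I2: { [F' → F .] }  — accept
  I3: { [E → . X F x], [E → X . F x], [F → . E F], [F → . E d], [F → . d x], [X → . d] }  — shift
  I4: { [F → d . x], [X → d .] }  — shift, reduce
  I5: { [F → d x .] }  — reduce
  I6: { [E → X F . x] }  — shift
  I7: { [E → X F x .] }  — reduce
  I8: { [F → E F .] }  — reduce
  I9: { [F → E d .], [F → d . x], [X → d .] }  — shift, 2 reduces

Conflict in state I4:
  Shift-reduce conflict between [X → d .] and [F → d . x]
So the grammar is NOT LR(0).

Answer: No. Shift-reduce conflict between [X → d .] and [F → d . x]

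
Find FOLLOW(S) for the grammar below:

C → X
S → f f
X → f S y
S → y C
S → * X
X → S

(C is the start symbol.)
To compute FOLLOW(S), find every occurrence of S on a right-hand side N → α S β: add FIRST(β) \ {ε}, and if β is empty or nullable also add FOLLOW(N). Iterate to a fixed point.

In X → f S y: S is followed by y, add FIRST(y) \ {ε} = { 'y' }
In X → S: S is at the end, add FOLLOW(X)

The FOLLOW sets referred to above (computed the same way, to a fixed point):
  FOLLOW(X) = { $, 'y' }

Taking the union: FOLLOW(S) = { $, 'y' }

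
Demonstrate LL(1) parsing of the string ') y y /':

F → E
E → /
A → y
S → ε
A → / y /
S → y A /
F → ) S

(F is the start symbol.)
LL(1) parsing maintains a stack (initially the start symbol over $) and the input. At each step: if the stack top is a terminal, match it against the current input token; if it is a non-terminal N, replace it with the RHS of M[N, lookahead] (the unique production whose predict set contains the lookahead).

Stack is shown with the top on the left.

Stack    Input      Action
--------------------------
F $      ) y y / $  output F → ) S
) S $    ) y y / $  match ')'
S $      y y / $    output S → y A /
y A / $  y y / $    match 'y'
A / $    y / $      output A → y
y / $    y / $      match 'y'
/ $      / $        match '/'
$        $          accept

The string is accepted.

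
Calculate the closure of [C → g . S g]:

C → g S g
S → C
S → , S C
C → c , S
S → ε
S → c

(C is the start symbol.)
To compute CLOSURE, for each item [A → α.Bβ] where B is a non-terminal, add [B → .γ] for all productions B → γ; repeat for the newly added items until nothing changes.

Start with: [C → g . S g]
  [C → g . S g] has the dot before S: add [S → . C], [S → . , S C], [S → .], [S → . c]
  [S → . C] has the dot before C: add [C → . g S g], [C → . c , S]
No further items can be added.

CLOSURE = { [C → . c , S], [C → . g S g], [C → g . S g], [S → . , S C], [S → . C], [S → . c], [S → .] }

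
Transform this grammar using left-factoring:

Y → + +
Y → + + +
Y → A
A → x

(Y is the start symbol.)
Y → + + Y'
Y' → ε
Y' → +
Y → A
A → x

Left-factoring transforms A → αβ₁ | αβ₂ into A → αA' and A' → β₁ | β₂
(α is the longest common prefix among the alternatives). Repeat until
no nonterminal has two alternatives with a common prefix.

Round 1: Y has alternatives sharing prefix '+ +'. Introduce Y': Y → + + Y'
  Add: Y' → ε
  Add: Y' → +

No remaining common prefixes — done.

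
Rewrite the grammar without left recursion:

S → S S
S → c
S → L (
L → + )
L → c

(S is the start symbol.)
S → c S'
S → L ( S'
S' → S S'
S' → ε
L → + )
L → c

S is directly left-recursive. The standard transformation for
  A → A α₁ | ... | A α_m | β₁ | ... | β_n
is
  A  → β₁ A' | ... | β_n A'
  A' → α₁ A' | ... | α_m A' | ε

S → c becomes S → c S'
S → L ( becomes S → L ( S'
S → S S becomes S' → S S'
Add S' → ε

Productions for other non-terminals are unchanged:
  L → + )
  L → c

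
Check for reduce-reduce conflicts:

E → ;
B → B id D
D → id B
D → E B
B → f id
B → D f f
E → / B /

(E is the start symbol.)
Augment with E' → E and build the canonical LR(0) collection (I0 = CLOSURE({[E' → . E]}), then GOTO on every symbol after a dot until no new states appear). It has 17 states:
  I0: { [E → . / B /], [E → . ;], [E' → . E] }  — shift
  I1: { [B → . B id D], [B → . D f f], [B → . f id], [D → . E B], [D → . id B], [E → . / B /], [E → . ;], [E → / . B /] }  — shift
  I2: { [E → ; .] }  — reduce
  I3: { [E' → E .] }  — accept
  I4: { [B → B . id D], [E → / B . /] }  — shift
  I5: { [B → D . f f] }  — shift
  I6: { [B → . B id D], [B → . D f f], [B → . f id], [D → . E B], [D → . id B], [D → E . B], [E → . / B /], [E → . ;] }  — shift
  I7: { [B → f . id] }  — shift
  I8: { [B → . B id D], [B → . D f f], [B → . f id], [D → . E B], [D → . id B], [D → id . B], [E → . / B /], [E → . ;] }  — shift
  I9: { [B → B . id D], [D → id B .] }  — shift, reduce
  I10: { [B → B id . D], [D → . E B], [D → . id B], [E → . / B /], [E → . ;] }  — shift
  I11: { [B → B id D .] }  — reduce
  I12: { [B → f id .] }  — reduce
  I13: { [B → B . id D], [D → E B .] }  — shift, reduce
  I14: { [B → D f . f] }  — shift
  I15: { [B → D f f .] }  — reduce
  I16: { [E → / B / .] }  — reduce

No state contains more than one complete item.

Answer: No reduce-reduce conflicts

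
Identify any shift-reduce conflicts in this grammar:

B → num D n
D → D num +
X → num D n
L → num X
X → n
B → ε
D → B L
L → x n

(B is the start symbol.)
A shift-reduce conflict occurs when an LR(0) state has both:
  - a complete (reduce) item [A → α .] (dot at the end), and
  - a shift item [B → β . c γ] (dot before a terminal).

Augment with B' → B and build the canonical LR(0) collection (I0 = CLOSURE({[B' → . B]}), then GOTO on every symbol after a dot until no new states appear). It has 17 states:
  I0: { [B → . num D n], [B → .], [B' → . B] }  — shift, reduce
  I1: { [B' → B .] }  — accept
  I2: { [B → . num D n], [B → .], [B → num . D n], [D → . B L], [D → . D num +] }  — shift, reduce
  I3: { [D → B . L], [L → . num X], [L → . x n] }  — shift
  I4: { [B → num D . n], [D → D . num +] }  — shift
  I5: { [B → num D n .] }  — reduce
  I6: { [D → D num . +] }  — shift
  I7: { [D → D num + .] }  — reduce
  I8: { [D → B L .] }  — reduce
  I9: { [L → num . X], [X → . n], [X → . num D n] }  — shift
  I10: { [L → x . n] }  — shift
  I11: { [L → x n .] }  — reduce
  I12: { [L → num X .] }  — reduce
  I13: { [X → n .] }  — reduce
  I14: { [B → . num D n], [B → .], [D → . B L], [D → . D num +], [X → num . D n] }  — shift, reduce
  I15: { [D → D . num +], [X → num D . n] }  — shift
  I16: { [X → num D n .] }  — reduce

I0 contains reduce item [B → .] and shift item [B → . num D n] — shift-reduce conflict.
I2 contains reduce item [B → .] and shift item [B → . num D n] — shift-reduce conflict.
I14 contains reduce item [B → .] and shift item [B → . num D n] — shift-reduce conflict.

Answer: Yes — I0: [B → .] vs [B → . num D n]; I2: [B → .] vs [B → . num D n]; I14: [B → .] vs [B → . num D n]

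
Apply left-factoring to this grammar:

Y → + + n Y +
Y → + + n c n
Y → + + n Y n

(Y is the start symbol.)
Y → + + n Y'
Y' → Y Y''
Y'' → +
Y'' → n
Y' → c n

Left-factoring transforms A → αβ₁ | αβ₂ into A → αA' and A' → β₁ | β₂
(α is the longest common prefix among the alternatives). Repeat until
no nonterminal has two alternatives with a common prefix.

Round 1: Y has alternatives sharing prefix '+ + n'. Introduce Y': Y → + + n Y'
  Add: Y' → Y +
  Add: Y' → c n
  Add: Y' → Y n

Round 2: Y' has alternatives sharing prefix 'Y'. Introduce Y'': Y' → Y Y''
  Add: Y'' → +
  Add: Y'' → n

No remaining common prefixes — done.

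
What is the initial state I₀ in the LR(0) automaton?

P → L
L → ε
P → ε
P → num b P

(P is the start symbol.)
First, augment the grammar with P' → P
I₀ = CLOSURE({ [P' → . P] }):
  [P' → . P] has the dot before P: add [P → . L], [P → .], [P → . num b P]
  [P → . L] has the dot before L: add [L → .]
No further items can be added.

I₀ = { [L → .], [P → . L], [P → . num b P], [P → .], [P' → . P] }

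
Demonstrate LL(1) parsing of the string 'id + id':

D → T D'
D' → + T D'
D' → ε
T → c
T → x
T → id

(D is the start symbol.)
Stack is shown with the top on the left.

Stack     Input      Action
---------------------------
D $       id + id $  output D → T D'
T D' $    id + id $  output T → id
id D' $   id + id $  match 'id'
D' $      + id $     output D' → + T D'
+ T D' $  + id $     match '+'
T D' $    id $       output T → id
id D' $   id $       match 'id'
D' $      $          output D' → ε
$         $          accept

The string is accepted.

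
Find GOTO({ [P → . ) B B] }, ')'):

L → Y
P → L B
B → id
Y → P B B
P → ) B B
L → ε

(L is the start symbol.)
GOTO(I, ')') = CLOSURE({ [A → αX.β] : [A → α.Xβ] ∈ I, X = ')' })

Items with dot before ')', with the dot advanced:
  [P → . ) B B] → [P → ) . B B]
Closure of the advanced items:
  [P → ) . B B] has the dot before B: add [B → . id]

GOTO = { [B → . id], [P → ) . B B] }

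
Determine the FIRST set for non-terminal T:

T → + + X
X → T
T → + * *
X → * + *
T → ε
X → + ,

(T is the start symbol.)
To compute FIRST(T), examine every production with T on the left-hand side, reading each right-hand side left to right until a non-nullable symbol is reached.

From T → + + X:
  - '+' is a terminal: add '+' and stop
From T → + * *:
  - '+' is a terminal: add '+' and stop
From T → ε:
  - ε-production, so ε ∈ FIRST(T)

Collecting: FIRST(T) = { '+', ε }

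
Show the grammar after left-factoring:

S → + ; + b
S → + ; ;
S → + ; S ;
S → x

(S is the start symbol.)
Left-factoring transforms A → αβ₁ | αβ₂ into A → αA' and A' → β₁ | β₂
(α is the longest common prefix among the alternatives). Repeat until
no nonterminal has two alternatives with a common prefix.

Round 1: S has alternatives sharing prefix '+ ;'. Introduce S': S → + ; S'
  Add: S' → + b
  Add: S' → ;
  Add: S' → S ;

No remaining common prefixes — done.

Resulting grammar:
S → + ; S'
S' → + b
S' → ;
S' → S ;
S → x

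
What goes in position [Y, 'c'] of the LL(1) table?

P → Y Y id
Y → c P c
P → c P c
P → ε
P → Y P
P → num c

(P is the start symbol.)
To find M[Y, 'c'], we find productions for Y where 'c' is in the predict set (PREDICT(N → α) = (FIRST(α) \ {ε}) ∪ (FOLLOW(N) if α ⇒* ε)).

Y → c P c: PREDICT = { 'c' }
  'c' is in predict set, so this production goes in M[Y, 'c']

M[Y, 'c'] = Y → c P c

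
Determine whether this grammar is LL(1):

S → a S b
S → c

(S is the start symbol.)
For S:
  PREDICT(S → a S b) = { 'a' }
  PREDICT(S → c) = { 'c' }

All predict sets are disjoint. The grammar IS LL(1).

Answer: Yes, the grammar is LL(1).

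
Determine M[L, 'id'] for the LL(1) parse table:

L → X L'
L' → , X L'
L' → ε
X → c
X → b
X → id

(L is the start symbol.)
To find M[L, 'id'], we find productions for L where 'id' is in the predict set (PREDICT(N → α) = (FIRST(α) \ {ε}) ∪ (FOLLOW(N) if α ⇒* ε)).

Relevant sets:
  FIRST(X) = { 'b', 'c', 'id' }

L → X L': PREDICT = { 'b', 'c', 'id' }
  'id' is in predict set, so this production goes in M[L, 'id']

M[L, 'id'] = L → X L'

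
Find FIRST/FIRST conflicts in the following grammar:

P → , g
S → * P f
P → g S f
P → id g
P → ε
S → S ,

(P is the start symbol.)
Yes. S → '*' P f / S → S ',' on { '*' }

FIRST sets of the non-terminals at (or reachable through a nullable prefix from) the front of some alternative:
  FIRST(S) = { '*' }

Productions for P:
  P → , g: FIRST = { ',' }
  P → g S f: FIRST = { 'g' }
  P → id g: FIRST = { 'id' }
  P → ε: FIRST = { ε }
Productions for S:
  S → * P f: FIRST = { '*' }
  S → S ,: FIRST = { '*' }

Conflict for S: S → * P f and S → S ,
  Overlap: { '*' }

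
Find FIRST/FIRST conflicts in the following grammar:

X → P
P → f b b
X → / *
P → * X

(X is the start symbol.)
No FIRST/FIRST conflicts.

FIRST sets of the non-terminals at (or reachable through a nullable prefix from) the front of some alternative:
  FIRST(P) = { '*', 'f' }

Productions for X:
  X → P: FIRST = { '*', 'f' }
  X → / *: FIRST = { '/' }
Productions for P:
  P → f b b: FIRST = { 'f' }
  P → * X: FIRST = { '*' }

All alternatives of each non-terminal have pairwise disjoint FIRST sets.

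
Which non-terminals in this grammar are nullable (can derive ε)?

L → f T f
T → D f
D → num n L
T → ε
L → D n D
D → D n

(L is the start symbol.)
{ 'T' }

ε-productions: T → ε
So T is immediately nullable.
No further non-terminal can be added: every production for the remaining non-terminals contains a terminal or a non-nullable non-terminal.
Nullable = { 'T' }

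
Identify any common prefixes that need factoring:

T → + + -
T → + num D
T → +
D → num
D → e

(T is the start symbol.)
Yes, T has productions with common prefix '+'

Left-factoring is needed when two productions for the same non-terminal
share a common prefix on the right-hand side.

Productions for T:
  T → + + -
  T → + num D
  T → +
Productions for D:
  D → num
  D → e

Found common prefix '+' in productions for T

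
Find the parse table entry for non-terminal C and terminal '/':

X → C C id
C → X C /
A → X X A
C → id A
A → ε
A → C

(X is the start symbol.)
To find M[C, '/'], we find productions for C where '/' is in the predict set (PREDICT(N → α) = (FIRST(α) \ {ε}) ∪ (FOLLOW(N) if α ⇒* ε)).

Relevant sets:
  FIRST(X) = { 'id' }

C → X C /: PREDICT = { 'id' }
C → id A: PREDICT = { 'id' }

M[C, '/'] is empty (no production applies)

Answer: Empty (error entry)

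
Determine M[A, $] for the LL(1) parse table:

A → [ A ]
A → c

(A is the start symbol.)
To find M[A, $], we find productions for A where $ is in the predict set (PREDICT(N → α) = (FIRST(α) \ {ε}) ∪ (FOLLOW(N) if α ⇒* ε)).

A → [ A ]: PREDICT = { '[' }
A → c: PREDICT = { 'c' }

M[A, $] is empty (no production applies)

Answer: Empty (error entry)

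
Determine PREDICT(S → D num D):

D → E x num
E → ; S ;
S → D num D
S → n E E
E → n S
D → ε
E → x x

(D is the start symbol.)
{ ';', 'n', 'num', 'x' }

PREDICT(S → D num D) = (FIRST(RHS) \ {ε}) ∪ (FOLLOW(S) if ε ∈ FIRST(RHS), i.e. RHS ⇒* ε)
FIRST(D) = { ';', 'n', 'x', ε }
FIRST(D num D) = { ';', 'n', 'num', 'x' }
ε ∉ FIRST(D num D), so FOLLOW(S) is not added.
PREDICT(S → D num D) = { ';', 'n', 'num', 'x' }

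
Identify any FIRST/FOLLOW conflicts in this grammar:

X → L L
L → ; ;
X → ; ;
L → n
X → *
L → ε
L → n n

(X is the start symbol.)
Yes. L → ';' ';' with FOLLOW(L) on { ';' }; L → n with FOLLOW(L) on { 'n' }; L → n n with FOLLOW(L) on { 'n' }

A FIRST/FOLLOW conflict occurs when a non-terminal N has a nullable alternative N → β (β ⇒* ε) and another alternative N → α with FIRST(α) ∩ FOLLOW(N) ≠ ∅: on such a lookahead the parser cannot decide between expanding α and letting N vanish via β.

Nullable non-terminals: L, X.
FIRST sets used below: FIRST(L) = { ';', 'n', ε }

L: nullable alternative(s) L → ε; FOLLOW(L) = { $, ';', 'n' }
  L → ; ;: FIRST \ {ε} = { ';' } — overlaps FOLLOW(L) on { ';' }: CONFLICT
  L → n: FIRST \ {ε} = { 'n' } — overlaps FOLLOW(L) on { 'n' }: CONFLICT
  L → ε: FIRST \ {ε} = { } — this is the only nullable alternative, skip
  L → n n: FIRST \ {ε} = { 'n' } — overlaps FOLLOW(L) on { 'n' }: CONFLICT

X: nullable alternative(s) X → L L; FOLLOW(X) = { $ }
  X → L L: FIRST \ {ε} = { ';', 'n' } — this is the only nullable alternative, skip
  X → ; ;: FIRST \ {ε} = { ';' } — disjoint from FOLLOW(X)
  X → *: FIRST \ {ε} = { '*' } — disjoint from FOLLOW(X)

So the grammar has 3 FIRST/FOLLOW conflicts (marked CONFLICT above).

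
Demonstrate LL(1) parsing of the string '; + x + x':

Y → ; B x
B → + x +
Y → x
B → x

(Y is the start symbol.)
LL(1) parsing maintains a stack (initially the start symbol over $) and the input. At each step: if the stack top is a terminal, match it against the current input token; if it is a non-terminal N, replace it with the RHS of M[N, lookahead] (the unique production whose predict set contains the lookahead).

Stack is shown with the top on the left.

Stack      Input        Action
------------------------------
Y $        ; + x + x $  output Y → ; B x
; B x $    ; + x + x $  match ';'
B x $      + x + x $    output B → + x +
+ x + x $  + x + x $    match '+'
x + x $    x + x $      match 'x'
+ x $      + x $        match '+'
x $        x $          match 'x'
$          $            accept

The string is accepted.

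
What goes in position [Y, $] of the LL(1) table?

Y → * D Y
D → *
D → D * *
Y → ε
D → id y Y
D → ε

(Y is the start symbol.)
To find M[Y, $], we find productions for Y where $ is in the predict set (PREDICT(N → α) = (FIRST(α) \ {ε}) ∪ (FOLLOW(N) if α ⇒* ε)).

Relevant sets:
  FOLLOW(Y) = { $, '*' }

Y → * D Y: PREDICT = { '*' }
Y → ε: PREDICT = { $, '*' }
  $ is in predict set, so this production goes in M[Y, $]

M[Y, $] = Y → ε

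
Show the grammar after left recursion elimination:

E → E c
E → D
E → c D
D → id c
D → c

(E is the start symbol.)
E → D E'
E → c D E'
E' → c E'
E' → ε
D → id c
D → c

E is directly left-recursive. The standard transformation for
  A → A α₁ | ... | A α_m | β₁ | ... | β_n
is
  A  → β₁ A' | ... | β_n A'
  A' → α₁ A' | ... | α_m A' | ε

E → D becomes E → D E'
E → c D becomes E → c D E'
E → E c becomes E' → c E'
Add E' → ε

Productions for other non-terminals are unchanged:
  D → id c
  D → c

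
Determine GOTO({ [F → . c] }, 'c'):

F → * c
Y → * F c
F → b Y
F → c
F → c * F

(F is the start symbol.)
{ [F → c .] }

GOTO(I, 'c') = CLOSURE({ [A → αX.β] : [A → α.Xβ] ∈ I, X = 'c' })

Items with dot before 'c', with the dot advanced:
  [F → . c] → [F → c .]
Closure adds nothing (no advanced item has the dot before a non-terminal).

GOTO = { [F → c .] }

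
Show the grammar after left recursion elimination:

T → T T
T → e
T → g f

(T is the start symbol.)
T is directly left-recursive. The standard transformation for
  A → A α₁ | ... | A α_m | β₁ | ... | β_n
is
  A  → β₁ A' | ... | β_n A'
  A' → α₁ A' | ... | α_m A' | ε

T → e becomes T → e T'
T → g f becomes T → g f T'
T → T T becomes T' → T T'
Add T' → ε

Resulting grammar:
T → e T'
T → g f T'
T' → T T'
T' → ε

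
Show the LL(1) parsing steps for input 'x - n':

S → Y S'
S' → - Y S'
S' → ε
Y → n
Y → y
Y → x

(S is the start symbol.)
Stack is shown with the top on the left.

Stack     Input    Action
-------------------------
S $       x - n $  output S → Y S'
Y S' $    x - n $  output Y → x
x S' $    x - n $  match 'x'
S' $      - n $    output S' → - Y S'
- Y S' $  - n $    match '-'
Y S' $    n $      output Y → n
n S' $    n $      match 'n'
S' $      $        output S' → ε
$         $        accept

The string is accepted.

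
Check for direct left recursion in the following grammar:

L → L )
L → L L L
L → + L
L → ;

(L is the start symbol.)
L → L ): LEFT RECURSIVE (starts with L)
L → L L L: LEFT RECURSIVE (starts with L)
L → + L: starts with '+'
L → ;: starts with ';'

The grammar has direct left recursion on: L.

Answer: Yes, L is left-recursive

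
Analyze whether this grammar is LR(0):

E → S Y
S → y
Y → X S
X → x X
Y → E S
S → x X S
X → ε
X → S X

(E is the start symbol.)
No. Shift-reduce conflict between [X → .] and [S → . x X S]

Augment with E' → E and build the canonical LR(0) collection (I0 = CLOSURE({[E' → . E]}), then GOTO on every symbol after a dot until no new states appear). It has 18 states:
  I0: { [E → . S Y], [E' → . E], [S → . x X S], [S → . y] }  — shift
  I1: { [E' → E .] }  — accept
  I2: { [E → . S Y], [E → S . Y], [S → . x X S], [S → . y], [X → . S X], [X → . x X], [X → .], [Y → . E S], [Y → . X S] }  — shift, reduce
  I3: { [S → . x X S], [S → . y], [S → x . X S], [X → . S X], [X → . x X], [X → .] }  — shift, reduce
  I4: { [S → y .] }  — reduce
  I5: { [S → . x X S], [S → . y], [X → . S X], [X → . x X], [X → .], [X → S . X] }  — shift, reduce
  I6: { [S → . x X S], [S → . y], [S → x X . S] }  — shift
  I7: { [S → . x X S], [S → . y], [S → x . X S], [X → . S X], [X → . x X], [X → .], [X → x . X] }  — shift, reduce
  I8: { [S → . x X S], [S → . y], [S → x X . S], [X → x X .] }  — shift, reduce
  I9: { [S → x X S .] }  — reduce
  I10: { [X → S X .] }  — reduce
  I11: { [S → . x X S], [S → . y], [Y → E . S] }  — shift
  I12: { [E → . S Y], [E → S . Y], [S → . x X S], [S → . y], [X → . S X], [X → . x X], [X → .], [X → S . X], [Y → . E S], [Y → . X S] }  — shift, reduce
  I13: { [S → . x X S], [S → . y], [Y → X . S] }  — shift
  I14: { [E → S Y .] }  — reduce
  I15: { [Y → X S .] }  — reduce
  I16: { [S → . x X S], [S → . y], [X → S X .], [Y → X . S] }  — shift, reduce
  I17: { [Y → E S .] }  — reduce

Conflict in state I2:
  Shift-reduce conflict between [X → .] and [S → . x X S]
So the grammar is NOT LR(0).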